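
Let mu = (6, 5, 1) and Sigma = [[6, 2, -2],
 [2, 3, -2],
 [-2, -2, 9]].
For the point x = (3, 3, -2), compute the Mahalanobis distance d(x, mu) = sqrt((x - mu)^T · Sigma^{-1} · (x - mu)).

Step 1 — centre the observation: (x - mu) = (-3, -2, -3).

Step 2 — invert Sigma (cofactor / det for 3×3, or solve directly):
  Sigma^{-1} = [[0.217, -0.1321, 0.0189],
 [-0.1321, 0.4717, 0.0755],
 [0.0189, 0.0755, 0.1321]].

Step 3 — form the quadratic (x - mu)^T · Sigma^{-1} · (x - mu):
  Sigma^{-1} · (x - mu) = (-0.4434, -0.7736, -0.6038).
  (x - mu)^T · [Sigma^{-1} · (x - mu)] = (-3)·(-0.4434) + (-2)·(-0.7736) + (-3)·(-0.6038) = 4.6887.

Step 4 — take square root: d = √(4.6887) ≈ 2.1653.

d(x, mu) = √(4.6887) ≈ 2.1653


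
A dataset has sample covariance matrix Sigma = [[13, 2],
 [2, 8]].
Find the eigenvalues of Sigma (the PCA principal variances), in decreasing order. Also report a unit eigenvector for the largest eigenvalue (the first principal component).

Step 1 — characteristic polynomial of 2×2 Sigma:
  det(Sigma - λI) = λ² - trace · λ + det = 0.
  trace = 13 + 8 = 21, det = 13·8 - (2)² = 100.
Step 2 — discriminant:
  Δ = trace² - 4·det = 441 - 400 = 41.
Step 3 — eigenvalues:
  λ = (trace ± √Δ)/2 = (21 ± 6.4031)/2,
  λ_1 = 13.7016,  λ_2 = 7.2984.

Step 4 — unit eigenvector for λ_1: solve (Sigma - λ_1 I)v = 0. First row:
  (13 - 13.7016)·v_x + (2)·v_y = 0, i.e. (-0.7016)·v_x + (2)·v_y = 0,
  so v ∝ (b, λ_1 - a) = (2, 0.7016) = u.
  ||u|| = √((2)² + (0.7016)²) = √(4.4922) ≈ 2.1195,
  v_1 = u/||u|| ≈ (0.9436, 0.331) (||v_1|| = 1).

λ_1 = 13.7016,  λ_2 = 7.2984;  v_1 ≈ (0.9436, 0.331)


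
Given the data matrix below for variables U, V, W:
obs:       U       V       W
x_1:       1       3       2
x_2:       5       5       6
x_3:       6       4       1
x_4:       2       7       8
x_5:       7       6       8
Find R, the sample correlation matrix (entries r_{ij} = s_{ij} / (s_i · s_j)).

Step 1 — column means:
  mean(U) = (1 + 5 + 6 + 2 + 7) / 5 = 21/5 = 4.2
  mean(V) = (3 + 5 + 4 + 7 + 6) / 5 = 25/5 = 5
  mean(W) = (2 + 6 + 1 + 8 + 8) / 5 = 25/5 = 5

Step 2 — sample variances and covariances s[i,j] = (1/(n-1)) · Σ_k (x_{k,i} - mean_i) · (x_{k,j} - mean_j), with n-1 = 4:
  s[U,U] = ((-3.2)·(-3.2) + (0.8)·(0.8) + (1.8)·(1.8) + (-2.2)·(-2.2) + (2.8)·(2.8)) / 4 = 26.8/4 = 6.7
  s[U,V] = ((-3.2)·(-2) + (0.8)·(0) + (1.8)·(-1) + (-2.2)·(2) + (2.8)·(1)) / 4 = 3/4 = 0.75
  s[U,W] = ((-3.2)·(-3) + (0.8)·(1) + (1.8)·(-4) + (-2.2)·(3) + (2.8)·(3)) / 4 = 5/4 = 1.25
  s[V,V] = ((-2)·(-2) + (0)·(0) + (-1)·(-1) + (2)·(2) + (1)·(1)) / 4 = 10/4 = 2.5
  s[V,W] = ((-2)·(-3) + (0)·(1) + (-1)·(-4) + (2)·(3) + (1)·(3)) / 4 = 19/4 = 4.75
  s[W,W] = ((-3)·(-3) + (1)·(1) + (-4)·(-4) + (3)·(3) + (3)·(3)) / 4 = 44/4 = 11
  Sample standard deviations s_i = √(s[i,i]):
  s(U) = √(6.7) = 2.5884
  s(V) = √(2.5) = 1.5811
  s(W) = √(11) = 3.3166

Step 3 — r_{ij} = s_{ij} / (s_i · s_j):
  r[U,U] = 1 (diagonal).
  r[U,V] = 0.75 / (2.5884 · 1.5811) = 0.75 / 4.0927 = 0.1833
  r[U,W] = 1.25 / (2.5884 · 3.3166) = 1.25 / 8.5849 = 0.1456
  r[V,V] = 1 (diagonal).
  r[V,W] = 4.75 / (1.5811 · 3.3166) = 4.75 / 5.244 = 0.9058
  r[W,W] = 1 (diagonal).

R is symmetric with unit diagonal. Assembling:

R = [[1, 0.1833, 0.1456],
 [0.1833, 1, 0.9058],
 [0.1456, 0.9058, 1]]


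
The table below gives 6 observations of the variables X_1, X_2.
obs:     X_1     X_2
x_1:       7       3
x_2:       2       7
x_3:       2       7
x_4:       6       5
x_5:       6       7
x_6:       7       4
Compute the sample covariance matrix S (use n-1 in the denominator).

Step 1 — column means:
  mean(X_1) = (7 + 2 + 2 + 6 + 6 + 7) / 6 = 30/6 = 5
  mean(X_2) = (3 + 7 + 7 + 5 + 7 + 4) / 6 = 33/6 = 5.5

Step 2 — sample covariance S[i,j] = (1/(n-1)) · Σ_k (x_{k,i} - mean_i) · (x_{k,j} - mean_j), with n-1 = 5.
  S[X_1,X_1] = ((2)·(2) + (-3)·(-3) + (-3)·(-3) + (1)·(1) + (1)·(1) + (2)·(2)) / 5 = 28/5 = 5.6
  S[X_1,X_2] = ((2)·(-2.5) + (-3)·(1.5) + (-3)·(1.5) + (1)·(-0.5) + (1)·(1.5) + (2)·(-1.5)) / 5 = -16/5 = -3.2
  S[X_2,X_2] = ((-2.5)·(-2.5) + (1.5)·(1.5) + (1.5)·(1.5) + (-0.5)·(-0.5) + (1.5)·(1.5) + (-1.5)·(-1.5)) / 5 = 15.5/5 = 3.1

S is symmetric (S[j,i] = S[i,j]). Assembling:

S = [[5.6, -3.2],
 [-3.2, 3.1]]


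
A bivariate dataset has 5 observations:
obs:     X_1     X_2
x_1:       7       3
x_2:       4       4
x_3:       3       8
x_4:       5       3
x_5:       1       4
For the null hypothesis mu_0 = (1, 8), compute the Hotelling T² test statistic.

Step 1 — sample mean vector:
  mean(X_1) = (7 + 4 + 3 + 5 + 1) / 5 = 20/5 = 4
  mean(X_2) = (3 + 4 + 8 + 3 + 4) / 5 = 22/5 = 4.4
  x̄ = (4, 4.4),  deviation x̄ - mu_0 = (4, 4.4) - (1, 8) = (3, -3.6).

Step 2 — sample covariance matrix, S[i,j] = (1/(n-1)) · Σ_k (x_{k,i} - mean_i) · (x_{k,j} - mean_j), divisor n-1 = 4:
  S[X_1,X_1] = ((3)·(3) + (0)·(0) + (-1)·(-1) + (1)·(1) + (-3)·(-3)) / 4 = 20/4 = 5
  S[X_1,X_2] = ((3)·(-1.4) + (0)·(-0.4) + (-1)·(3.6) + (1)·(-1.4) + (-3)·(-0.4)) / 4 = -8/4 = -2
  S[X_2,X_2] = ((-1.4)·(-1.4) + (-0.4)·(-0.4) + (3.6)·(3.6) + (-1.4)·(-1.4) + (-0.4)·(-0.4)) / 4 = 17.2/4 = 4.3
  S = [[5, -2],
 [-2, 4.3]].

Step 3 — invert S. det(S) = 5·4.3 - (-2)² = 17.5.
  S^{-1} = (1/det) · [[d, -b], [-b, a]] = [[0.2457, 0.1143],
 [0.1143, 0.2857]].

Step 4 — quadratic form (x̄ - mu_0)^T · S^{-1} · (x̄ - mu_0):
  S^{-1} · (x̄ - mu_0) = (0.3257, -0.6857),
  (x̄ - mu_0)^T · [...] = (3)·(0.3257) + (-3.6)·(-0.6857) = 3.4457.

Step 5 — scale by n: T² = 5 · 3.4457 = 17.2286.

T² ≈ 17.2286


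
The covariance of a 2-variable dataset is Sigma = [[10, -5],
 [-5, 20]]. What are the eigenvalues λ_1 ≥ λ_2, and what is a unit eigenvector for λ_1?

Step 1 — characteristic polynomial of 2×2 Sigma:
  det(Sigma - λI) = λ² - trace · λ + det = 0.
  trace = 10 + 20 = 30, det = 10·20 - (-5)² = 175.
Step 2 — discriminant:
  Δ = trace² - 4·det = 900 - 700 = 200.
Step 3 — eigenvalues:
  λ = (trace ± √Δ)/2 = (30 ± 14.1421)/2,
  λ_1 = 22.0711,  λ_2 = 7.9289.

Step 4 — unit eigenvector for λ_1: solve (Sigma - λ_1 I)v = 0. First row:
  (10 - 22.0711)·v_x + (-5)·v_y = 0, i.e. (-12.0711)·v_x + (-5)·v_y = 0,
  so v ∝ (b, λ_1 - a) = (-5, 12.0711); multiply by -1 so the first entry is positive: u = (5, -12.0711).
  ||u|| = √((5)² + (-12.0711)²) = √(170.7107) ≈ 13.0656,
  v_1 = u/||u|| ≈ (0.3827, -0.9239) (||v_1|| = 1).

λ_1 = 22.0711,  λ_2 = 7.9289;  v_1 ≈ (0.3827, -0.9239)


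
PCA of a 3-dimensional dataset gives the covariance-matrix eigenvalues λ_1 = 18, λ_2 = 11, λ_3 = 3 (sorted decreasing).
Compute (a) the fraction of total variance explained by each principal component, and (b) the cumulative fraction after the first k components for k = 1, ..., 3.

Step 1 — total variance = trace(Sigma) = Σ λ_i = 18 + 11 + 3 = 32.

Step 2 — fraction explained by component i = λ_i / Σ λ:
  PC1: 18/32 = 0.5625
  PC2: 11/32 = 0.3438
  PC3: 3/32 = 0.0938

Step 3 — cumulative fraction after k components = (λ_1 + ... + λ_k) / Σ λ:
  k = 1: 18/32 = 0.5625
  k = 2: (18 + 11)/32 = 29/32 = 0.9062
  k = 3: (18 + 11 + 3)/32 = 32/32 = 1

Summary (fraction, with percent):

explained: PC1 0.5625 (56.25%), PC2 0.3438 (34.38%), PC3 0.0938 (9.38%);  cumulative: 0.5625, 0.9062, 1


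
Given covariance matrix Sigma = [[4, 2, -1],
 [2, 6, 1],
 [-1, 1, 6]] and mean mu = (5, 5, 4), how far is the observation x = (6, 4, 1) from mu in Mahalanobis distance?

Step 1 — centre the observation: (x - mu) = (1, -1, -3).

Step 2 — invert Sigma (cofactor / det for 3×3, or solve directly):
  Sigma^{-1} = [[0.3302, -0.1226, 0.0755],
 [-0.1226, 0.217, -0.0566],
 [0.0755, -0.0566, 0.1887]].

Step 3 — form the quadratic (x - mu)^T · Sigma^{-1} · (x - mu):
  Sigma^{-1} · (x - mu) = (0.2264, -0.1698, -0.434).
  (x - mu)^T · [Sigma^{-1} · (x - mu)] = (1)·(0.2264) + (-1)·(-0.1698) + (-3)·(-0.434) = 1.6981.

Step 4 — take square root: d = √(1.6981) ≈ 1.3031.

d(x, mu) = √(1.6981) ≈ 1.3031


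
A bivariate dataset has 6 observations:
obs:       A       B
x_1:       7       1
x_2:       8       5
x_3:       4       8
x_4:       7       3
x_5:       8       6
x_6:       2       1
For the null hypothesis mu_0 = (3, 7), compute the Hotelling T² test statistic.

Step 1 — sample mean vector:
  mean(A) = (7 + 8 + 4 + 7 + 8 + 2) / 6 = 36/6 = 6
  mean(B) = (1 + 5 + 8 + 3 + 6 + 1) / 6 = 24/6 = 4
  x̄ = (6, 4),  deviation x̄ - mu_0 = (6, 4) - (3, 7) = (3, -3).

Step 2 — sample covariance matrix, S[i,j] = (1/(n-1)) · Σ_k (x_{k,i} - mean_i) · (x_{k,j} - mean_j), divisor n-1 = 5:
  S[A,A] = ((1)·(1) + (2)·(2) + (-2)·(-2) + (1)·(1) + (2)·(2) + (-4)·(-4)) / 5 = 30/5 = 6
  S[A,B] = ((1)·(-3) + (2)·(1) + (-2)·(4) + (1)·(-1) + (2)·(2) + (-4)·(-3)) / 5 = 6/5 = 1.2
  S[B,B] = ((-3)·(-3) + (1)·(1) + (4)·(4) + (-1)·(-1) + (2)·(2) + (-3)·(-3)) / 5 = 40/5 = 8
  S = [[6, 1.2],
 [1.2, 8]].

Step 3 — invert S. det(S) = 6·8 - (1.2)² = 46.56.
  S^{-1} = (1/det) · [[d, -b], [-b, a]] = [[0.1718, -0.0258],
 [-0.0258, 0.1289]].

Step 4 — quadratic form (x̄ - mu_0)^T · S^{-1} · (x̄ - mu_0):
  S^{-1} · (x̄ - mu_0) = (0.5928, -0.4639),
  (x̄ - mu_0)^T · [...] = (3)·(0.5928) + (-3)·(-0.4639) = 3.1701.

Step 5 — scale by n: T² = 6 · 3.1701 = 19.0206.

T² ≈ 19.0206


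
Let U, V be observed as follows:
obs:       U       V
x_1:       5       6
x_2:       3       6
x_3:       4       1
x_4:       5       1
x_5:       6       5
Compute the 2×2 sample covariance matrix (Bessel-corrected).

Step 1 — column means:
  mean(U) = (5 + 3 + 4 + 5 + 6) / 5 = 23/5 = 4.6
  mean(V) = (6 + 6 + 1 + 1 + 5) / 5 = 19/5 = 3.8

Step 2 — sample covariance S[i,j] = (1/(n-1)) · Σ_k (x_{k,i} - mean_i) · (x_{k,j} - mean_j), with n-1 = 4.
  S[U,U] = ((0.4)·(0.4) + (-1.6)·(-1.6) + (-0.6)·(-0.6) + (0.4)·(0.4) + (1.4)·(1.4)) / 4 = 5.2/4 = 1.3
  S[U,V] = ((0.4)·(2.2) + (-1.6)·(2.2) + (-0.6)·(-2.8) + (0.4)·(-2.8) + (1.4)·(1.2)) / 4 = -0.4/4 = -0.1
  S[V,V] = ((2.2)·(2.2) + (2.2)·(2.2) + (-2.8)·(-2.8) + (-2.8)·(-2.8) + (1.2)·(1.2)) / 4 = 26.8/4 = 6.7

S is symmetric (S[j,i] = S[i,j]). Assembling:

S = [[1.3, -0.1],
 [-0.1, 6.7]]


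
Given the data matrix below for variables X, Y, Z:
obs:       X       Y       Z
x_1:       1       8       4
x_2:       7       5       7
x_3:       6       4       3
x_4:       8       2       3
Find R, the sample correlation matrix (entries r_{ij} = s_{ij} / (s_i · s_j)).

Step 1 — column means:
  mean(X) = (1 + 7 + 6 + 8) / 4 = 22/4 = 5.5
  mean(Y) = (8 + 5 + 4 + 2) / 4 = 19/4 = 4.75
  mean(Z) = (4 + 7 + 3 + 3) / 4 = 17/4 = 4.25

Step 2 — sample variances and covariances s[i,j] = (1/(n-1)) · Σ_k (x_{k,i} - mean_i) · (x_{k,j} - mean_j), with n-1 = 3:
  s[X,X] = ((-4.5)·(-4.5) + (1.5)·(1.5) + (0.5)·(0.5) + (2.5)·(2.5)) / 3 = 29/3 = 9.6667
  s[X,Y] = ((-4.5)·(3.25) + (1.5)·(0.25) + (0.5)·(-0.75) + (2.5)·(-2.75)) / 3 = -21.5/3 = -7.1667
  s[X,Z] = ((-4.5)·(-0.25) + (1.5)·(2.75) + (0.5)·(-1.25) + (2.5)·(-1.25)) / 3 = 1.5/3 = 0.5
  s[Y,Y] = ((3.25)·(3.25) + (0.25)·(0.25) + (-0.75)·(-0.75) + (-2.75)·(-2.75)) / 3 = 18.75/3 = 6.25
  s[Y,Z] = ((3.25)·(-0.25) + (0.25)·(2.75) + (-0.75)·(-1.25) + (-2.75)·(-1.25)) / 3 = 4.25/3 = 1.4167
  s[Z,Z] = ((-0.25)·(-0.25) + (2.75)·(2.75) + (-1.25)·(-1.25) + (-1.25)·(-1.25)) / 3 = 10.75/3 = 3.5833
  Sample standard deviations s_i = √(s[i,i]):
  s(X) = √(9.6667) = 3.1091
  s(Y) = √(6.25) = 2.5
  s(Z) = √(3.5833) = 1.893

Step 3 — r_{ij} = s_{ij} / (s_i · s_j):
  r[X,X] = 1 (diagonal).
  r[X,Y] = -7.1667 / (3.1091 · 2.5) = -7.1667 / 7.7728 = -0.922
  r[X,Z] = 0.5 / (3.1091 · 1.893) = 0.5 / 5.8855 = 0.085
  r[Y,Y] = 1 (diagonal).
  r[Y,Z] = 1.4167 / (2.5 · 1.893) = 1.4167 / 4.7324 = 0.2994
  r[Z,Z] = 1 (diagonal).

R is symmetric with unit diagonal. Assembling:

R = [[1, -0.922, 0.085],
 [-0.922, 1, 0.2994],
 [0.085, 0.2994, 1]]


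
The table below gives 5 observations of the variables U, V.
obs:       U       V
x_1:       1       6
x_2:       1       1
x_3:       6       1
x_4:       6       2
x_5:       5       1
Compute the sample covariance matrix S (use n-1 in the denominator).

Step 1 — column means:
  mean(U) = (1 + 1 + 6 + 6 + 5) / 5 = 19/5 = 3.8
  mean(V) = (6 + 1 + 1 + 2 + 1) / 5 = 11/5 = 2.2

Step 2 — sample covariance S[i,j] = (1/(n-1)) · Σ_k (x_{k,i} - mean_i) · (x_{k,j} - mean_j), with n-1 = 4.
  S[U,U] = ((-2.8)·(-2.8) + (-2.8)·(-2.8) + (2.2)·(2.2) + (2.2)·(2.2) + (1.2)·(1.2)) / 4 = 26.8/4 = 6.7
  S[U,V] = ((-2.8)·(3.8) + (-2.8)·(-1.2) + (2.2)·(-1.2) + (2.2)·(-0.2) + (1.2)·(-1.2)) / 4 = -11.8/4 = -2.95
  S[V,V] = ((3.8)·(3.8) + (-1.2)·(-1.2) + (-1.2)·(-1.2) + (-0.2)·(-0.2) + (-1.2)·(-1.2)) / 4 = 18.8/4 = 4.7

S is symmetric (S[j,i] = S[i,j]). Assembling:

S = [[6.7, -2.95],
 [-2.95, 4.7]]


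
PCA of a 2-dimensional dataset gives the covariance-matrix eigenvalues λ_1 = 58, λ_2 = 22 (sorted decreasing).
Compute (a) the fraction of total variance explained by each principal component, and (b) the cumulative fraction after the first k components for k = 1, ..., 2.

Step 1 — total variance = trace(Sigma) = Σ λ_i = 58 + 22 = 80.

Step 2 — fraction explained by component i = λ_i / Σ λ:
  PC1: 58/80 = 0.725
  PC2: 22/80 = 0.275

Step 3 — cumulative fraction after k components = (λ_1 + ... + λ_k) / Σ λ:
  k = 1: 58/80 = 0.725
  k = 2: (58 + 22)/80 = 80/80 = 1

Summary (fraction, with percent):

explained: PC1 0.725 (72.5%), PC2 0.275 (27.5%);  cumulative: 0.725, 1


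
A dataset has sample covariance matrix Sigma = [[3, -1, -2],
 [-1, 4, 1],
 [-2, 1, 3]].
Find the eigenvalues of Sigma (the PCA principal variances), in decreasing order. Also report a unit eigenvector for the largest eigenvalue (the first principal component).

Step 1 — characteristic polynomial p(λ) = det(λI - Sigma) = λ³ - tr·λ² + c_1·λ - det, where tr = trace, c_1 = sum of the principal 2×2 minors, det = det(Sigma):
  tr = 3 + 4 + 3 = 10,
  c_1 = (3·4 - (-1)²) + (3·3 - (-2)²) + (4·3 - (1)²) = 11 + 5 + 11 = 27,
  det = 3·(4·3 - (1)²) - (-1)·((-1)·3 - (1)·(-2)) + (-2)·((-1)·(1) - 4·(-2)) = 3·(11) - (-1)·(-1) + (-2)·(7) = 18.
  So p(λ) = λ³ - 10λ² + 27λ - 18.
Step 2 — look for an integer root (rational root theorem: any rational root is an integer divisor of 18). Testing λ = 1:
  p(1) = 1 - 10 + 27 - 18 = 0  ✓
  Dividing out (λ - 1): p(λ) = (λ - 1)(λ² - 9λ + 18).
Step 3 — remaining eigenvalues from the quadratic λ² - 9λ + 18 = 0:
  Δ = 9² - 4·18 = 81 - 72 = 9,  λ = (9 ± √9)/2 = (9 ± 3)/2 = 6 or 3.
  Sorted: λ_1 = 6,  λ_2 = 3,  λ_3 = 1  (check: sum = 10 = tr ✓).

Step 4 — unit eigenvector for λ_1 = 6: v spans the null space of (Sigma - λ_1 I), whose rows are
  r_1 = (-3, -1, -2),  r_2 = (-1, -2, 1),  r_3 = (-2, 1, -3).
  v is orthogonal to every row, so take v ∝ r_1 × r_2 = ((-1)·(1) - (-2)·(-2), (-2)·(-1) - (-3)·(1), (-3)·(-2) - (-1)·(-1)) = (-5, 5, 5).
  Rescale (divide by 5; multiply by -1 so the first nonzero entry is positive): u = (1, -1, -1).
  ||u|| = √((1)² + (-1)² + (-1)²) = √(3) ≈ 1.7321,  v_1 = u/||u|| ≈ (0.5774, -0.5774, -0.5774) (||v_1|| = 1).

λ_1 = 6,  λ_2 = 3,  λ_3 = 1;  v_1 ≈ (0.5774, -0.5774, -0.5774)


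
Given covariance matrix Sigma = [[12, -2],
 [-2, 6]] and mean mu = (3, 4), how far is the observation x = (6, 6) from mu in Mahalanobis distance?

Step 1 — centre the observation: (x - mu) = (3, 2).

Step 2 — invert Sigma. det(Sigma) = 12·6 - (-2)² = 68.
  Sigma^{-1} = (1/det) · [[d, -b], [-b, a]] = [[0.0882, 0.0294],
 [0.0294, 0.1765]].

Step 3 — form the quadratic (x - mu)^T · Sigma^{-1} · (x - mu):
  Sigma^{-1} · (x - mu) = (0.3235, 0.4412).
  (x - mu)^T · [Sigma^{-1} · (x - mu)] = (3)·(0.3235) + (2)·(0.4412) = 1.8529.

Step 4 — take square root: d = √(1.8529) ≈ 1.3612.

d(x, mu) = √(1.8529) ≈ 1.3612


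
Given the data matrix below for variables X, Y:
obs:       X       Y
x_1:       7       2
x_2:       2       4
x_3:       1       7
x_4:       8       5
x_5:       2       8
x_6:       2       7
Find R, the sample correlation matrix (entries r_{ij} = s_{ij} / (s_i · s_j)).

Step 1 — column means:
  mean(X) = (7 + 2 + 1 + 8 + 2 + 2) / 6 = 22/6 = 3.6667
  mean(Y) = (2 + 4 + 7 + 5 + 8 + 7) / 6 = 33/6 = 5.5

Step 2 — sample variances and covariances s[i,j] = (1/(n-1)) · Σ_k (x_{k,i} - mean_i) · (x_{k,j} - mean_j), with n-1 = 5:
  s[X,X] = ((3.3333)·(3.3333) + (-1.6667)·(-1.6667) + (-2.6667)·(-2.6667) + (4.3333)·(4.3333) + (-1.6667)·(-1.6667) + (-1.6667)·(-1.6667)) / 5 = 45.3333/5 = 9.0667
  s[X,Y] = ((3.3333)·(-3.5) + (-1.6667)·(-1.5) + (-2.6667)·(1.5) + (4.3333)·(-0.5) + (-1.6667)·(2.5) + (-1.6667)·(1.5)) / 5 = -22/5 = -4.4
  s[Y,Y] = ((-3.5)·(-3.5) + (-1.5)·(-1.5) + (1.5)·(1.5) + (-0.5)·(-0.5) + (2.5)·(2.5) + (1.5)·(1.5)) / 5 = 25.5/5 = 5.1
  Sample standard deviations s_i = √(s[i,i]):
  s(X) = √(9.0667) = 3.0111
  s(Y) = √(5.1) = 2.2583

Step 3 — r_{ij} = s_{ij} / (s_i · s_j):
  r[X,X] = 1 (diagonal).
  r[X,Y] = -4.4 / (3.0111 · 2.2583) = -4.4 / 6.8 = -0.6471
  r[Y,Y] = 1 (diagonal).

R is symmetric with unit diagonal. Assembling:

R = [[1, -0.6471],
 [-0.6471, 1]]


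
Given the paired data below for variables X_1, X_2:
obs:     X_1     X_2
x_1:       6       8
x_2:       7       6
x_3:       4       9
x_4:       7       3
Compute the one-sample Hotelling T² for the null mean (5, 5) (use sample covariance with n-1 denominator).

Step 1 — sample mean vector:
  mean(X_1) = (6 + 7 + 4 + 7) / 4 = 24/4 = 6
  mean(X_2) = (8 + 6 + 9 + 3) / 4 = 26/4 = 6.5
  x̄ = (6, 6.5),  deviation x̄ - mu_0 = (6, 6.5) - (5, 5) = (1, 1.5).

Step 2 — sample covariance matrix, S[i,j] = (1/(n-1)) · Σ_k (x_{k,i} - mean_i) · (x_{k,j} - mean_j), divisor n-1 = 3:
  S[X_1,X_1] = ((0)·(0) + (1)·(1) + (-2)·(-2) + (1)·(1)) / 3 = 6/3 = 2
  S[X_1,X_2] = ((0)·(1.5) + (1)·(-0.5) + (-2)·(2.5) + (1)·(-3.5)) / 3 = -9/3 = -3
  S[X_2,X_2] = ((1.5)·(1.5) + (-0.5)·(-0.5) + (2.5)·(2.5) + (-3.5)·(-3.5)) / 3 = 21/3 = 7
  S = [[2, -3],
 [-3, 7]].

Step 3 — invert S. det(S) = 2·7 - (-3)² = 5.
  S^{-1} = (1/det) · [[d, -b], [-b, a]] = [[1.4, 0.6],
 [0.6, 0.4]].

Step 4 — quadratic form (x̄ - mu_0)^T · S^{-1} · (x̄ - mu_0):
  S^{-1} · (x̄ - mu_0) = (2.3, 1.2),
  (x̄ - mu_0)^T · [...] = (1)·(2.3) + (1.5)·(1.2) = 4.1.

Step 5 — scale by n: T² = 4 · 4.1 = 16.4.

T² ≈ 16.4


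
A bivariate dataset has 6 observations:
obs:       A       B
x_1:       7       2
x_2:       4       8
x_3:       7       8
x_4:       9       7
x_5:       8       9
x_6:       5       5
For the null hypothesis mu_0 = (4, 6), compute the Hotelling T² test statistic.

Step 1 — sample mean vector:
  mean(A) = (7 + 4 + 7 + 9 + 8 + 5) / 6 = 40/6 = 6.6667
  mean(B) = (2 + 8 + 8 + 7 + 9 + 5) / 6 = 39/6 = 6.5
  x̄ = (6.6667, 6.5),  deviation x̄ - mu_0 = (6.6667, 6.5) - (4, 6) = (2.6667, 0.5).

Step 2 — sample covariance matrix, S[i,j] = (1/(n-1)) · Σ_k (x_{k,i} - mean_i) · (x_{k,j} - mean_j), divisor n-1 = 5:
  S[A,A] = ((0.3333)·(0.3333) + (-2.6667)·(-2.6667) + (0.3333)·(0.3333) + (2.3333)·(2.3333) + (1.3333)·(1.3333) + (-1.6667)·(-1.6667)) / 5 = 17.3333/5 = 3.4667
  S[A,B] = ((0.3333)·(-4.5) + (-2.6667)·(1.5) + (0.3333)·(1.5) + (2.3333)·(0.5) + (1.3333)·(2.5) + (-1.6667)·(-1.5)) / 5 = 2/5 = 0.4
  S[B,B] = ((-4.5)·(-4.5) + (1.5)·(1.5) + (1.5)·(1.5) + (0.5)·(0.5) + (2.5)·(2.5) + (-1.5)·(-1.5)) / 5 = 33.5/5 = 6.7
  S = [[3.4667, 0.4],
 [0.4, 6.7]].

Step 3 — invert S. det(S) = 3.4667·6.7 - (0.4)² = 23.0667.
  S^{-1} = (1/det) · [[d, -b], [-b, a]] = [[0.2905, -0.0173],
 [-0.0173, 0.1503]].

Step 4 — quadratic form (x̄ - mu_0)^T · S^{-1} · (x̄ - mu_0):
  S^{-1} · (x̄ - mu_0) = (0.7659, 0.0289),
  (x̄ - mu_0)^T · [...] = (2.6667)·(0.7659) + (0.5)·(0.0289) = 2.0568.

Step 5 — scale by n: T² = 6 · 2.0568 = 12.341.

T² ≈ 12.341


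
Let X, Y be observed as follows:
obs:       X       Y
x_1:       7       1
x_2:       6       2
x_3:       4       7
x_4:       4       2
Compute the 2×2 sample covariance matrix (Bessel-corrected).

Step 1 — column means:
  mean(X) = (7 + 6 + 4 + 4) / 4 = 21/4 = 5.25
  mean(Y) = (1 + 2 + 7 + 2) / 4 = 12/4 = 3

Step 2 — sample covariance S[i,j] = (1/(n-1)) · Σ_k (x_{k,i} - mean_i) · (x_{k,j} - mean_j), with n-1 = 3.
  S[X,X] = ((1.75)·(1.75) + (0.75)·(0.75) + (-1.25)·(-1.25) + (-1.25)·(-1.25)) / 3 = 6.75/3 = 2.25
  S[X,Y] = ((1.75)·(-2) + (0.75)·(-1) + (-1.25)·(4) + (-1.25)·(-1)) / 3 = -8/3 = -2.6667
  S[Y,Y] = ((-2)·(-2) + (-1)·(-1) + (4)·(4) + (-1)·(-1)) / 3 = 22/3 = 7.3333

S is symmetric (S[j,i] = S[i,j]). Assembling:

S = [[2.25, -2.6667],
 [-2.6667, 7.3333]]


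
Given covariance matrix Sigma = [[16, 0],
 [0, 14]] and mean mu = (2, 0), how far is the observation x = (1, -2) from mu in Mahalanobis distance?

Step 1 — centre the observation: (x - mu) = (-1, -2).

Step 2 — invert Sigma. det(Sigma) = 16·14 - (0)² = 224.
  Sigma^{-1} = (1/det) · [[d, -b], [-b, a]] = [[0.0625, 0],
 [0, 0.0714]].

Step 3 — form the quadratic (x - mu)^T · Sigma^{-1} · (x - mu):
  Sigma^{-1} · (x - mu) = (-0.0625, -0.1429).
  (x - mu)^T · [Sigma^{-1} · (x - mu)] = (-1)·(-0.0625) + (-2)·(-0.1429) = 0.3482.

Step 4 — take square root: d = √(0.3482) ≈ 0.5901.

d(x, mu) = √(0.3482) ≈ 0.5901


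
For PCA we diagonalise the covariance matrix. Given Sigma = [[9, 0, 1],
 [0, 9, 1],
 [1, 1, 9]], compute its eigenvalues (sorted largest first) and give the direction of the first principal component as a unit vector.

Step 1 — characteristic polynomial p(λ) = det(λI - Sigma) = λ³ - tr·λ² + c_1·λ - det, where tr = trace, c_1 = sum of the principal 2×2 minors, det = det(Sigma):
  tr = 9 + 9 + 9 = 27,
  c_1 = (9·9 - (0)²) + (9·9 - (1)²) + (9·9 - (1)²) = 81 + 80 + 80 = 241,
  det = 9·(9·9 - (1)²) - (0)·((0)·9 - (1)·(1)) + (1)·((0)·(1) - 9·(1)) = 9·(80) - (0)·(-1) + (1)·(-9) = 711.
  So p(λ) = λ³ - 27λ² + 241λ - 711.
Step 2 — look for an integer root (rational root theorem: any rational root is an integer divisor of 711). Testing λ = 9:
  p(9) = 729 - 2187 + 2169 - 711 = 0  ✓
  Dividing out (λ - 9): p(λ) = (λ - 9)(λ² - 18λ + 79).
Step 3 — remaining eigenvalues from the quadratic λ² - 18λ + 79 = 0:
  Δ = 18² - 4·79 = 324 - 316 = 8,  λ = (18 ± √8)/2 = (18 ± 2.8284)/2 ≈ 10.4142 or 7.5858.
  Sorted: λ_1 = 10.4142,  λ_2 = 9,  λ_3 = 7.5858  (check: sum = 27 = tr ✓).

Step 4 — unit eigenvector for λ_1 ≈ 10.4142: v spans the null space of (Sigma - λ_1 I), whose rows are
  r_1 = (-1.4142, 0, 1),  r_2 = (0, -1.4142, 1),  r_3 = (1, 1, -1.4142).
  v is orthogonal to every row, so take v ∝ r_1 × r_2 = ((0)·(1) - (1)·(-1.4142), (1)·(0) - (-1.4142)·(1), (-1.4142)·(-1.4142) - (0)·(0)) ≈ (1.4142, 1.4142, 2).
  Let u = (1.4142, 1.4142, 2).
  ||u|| = √((1.4142)² + (1.4142)² + (2)²) = √(8) ≈ 2.8284,  v_1 = u/||u|| ≈ (0.5, 0.5, 0.7071) (||v_1|| = 1).

λ_1 = 10.4142,  λ_2 = 9,  λ_3 = 7.5858;  v_1 ≈ (0.5, 0.5, 0.7071)


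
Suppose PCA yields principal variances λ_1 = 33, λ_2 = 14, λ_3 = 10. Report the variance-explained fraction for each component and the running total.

Step 1 — total variance = trace(Sigma) = Σ λ_i = 33 + 14 + 10 = 57.

Step 2 — fraction explained by component i = λ_i / Σ λ:
  PC1: 33/57 = 0.5789
  PC2: 14/57 = 0.2456
  PC3: 10/57 = 0.1754

Step 3 — cumulative fraction after k components = (λ_1 + ... + λ_k) / Σ λ:
  k = 1: 33/57 = 0.5789
  k = 2: (33 + 14)/57 = 47/57 = 0.8246
  k = 3: (33 + 14 + 10)/57 = 57/57 = 1

Summary (fraction, with percent):

explained: PC1 0.5789 (57.89%), PC2 0.2456 (24.56%), PC3 0.1754 (17.54%);  cumulative: 0.5789, 0.8246, 1


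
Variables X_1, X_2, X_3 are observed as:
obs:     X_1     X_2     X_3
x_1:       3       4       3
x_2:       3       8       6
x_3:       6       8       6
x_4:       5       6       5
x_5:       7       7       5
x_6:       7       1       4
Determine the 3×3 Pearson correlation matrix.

Step 1 — column means:
  mean(X_1) = (3 + 3 + 6 + 5 + 7 + 7) / 6 = 31/6 = 5.1667
  mean(X_2) = (4 + 8 + 8 + 6 + 7 + 1) / 6 = 34/6 = 5.6667
  mean(X_3) = (3 + 6 + 6 + 5 + 5 + 4) / 6 = 29/6 = 4.8333

Step 2 — sample variances and covariances s[i,j] = (1/(n-1)) · Σ_k (x_{k,i} - mean_i) · (x_{k,j} - mean_j), with n-1 = 5:
  s[X_1,X_1] = ((-2.1667)·(-2.1667) + (-2.1667)·(-2.1667) + (0.8333)·(0.8333) + (-0.1667)·(-0.1667) + (1.8333)·(1.8333) + (1.8333)·(1.8333)) / 5 = 16.8333/5 = 3.3667
  s[X_1,X_2] = ((-2.1667)·(-1.6667) + (-2.1667)·(2.3333) + (0.8333)·(2.3333) + (-0.1667)·(0.3333) + (1.8333)·(1.3333) + (1.8333)·(-4.6667)) / 5 = -5.6667/5 = -1.1333
  s[X_1,X_3] = ((-2.1667)·(-1.8333) + (-2.1667)·(1.1667) + (0.8333)·(1.1667) + (-0.1667)·(0.1667) + (1.8333)·(0.1667) + (1.8333)·(-0.8333)) / 5 = 1.1667/5 = 0.2333
  s[X_2,X_2] = ((-1.6667)·(-1.6667) + (2.3333)·(2.3333) + (2.3333)·(2.3333) + (0.3333)·(0.3333) + (1.3333)·(1.3333) + (-4.6667)·(-4.6667)) / 5 = 37.3333/5 = 7.4667
  s[X_2,X_3] = ((-1.6667)·(-1.8333) + (2.3333)·(1.1667) + (2.3333)·(1.1667) + (0.3333)·(0.1667) + (1.3333)·(0.1667) + (-4.6667)·(-0.8333)) / 5 = 12.6667/5 = 2.5333
  s[X_3,X_3] = ((-1.8333)·(-1.8333) + (1.1667)·(1.1667) + (1.1667)·(1.1667) + (0.1667)·(0.1667) + (0.1667)·(0.1667) + (-0.8333)·(-0.8333)) / 5 = 6.8333/5 = 1.3667
  Sample standard deviations s_i = √(s[i,i]):
  s(X_1) = √(3.3667) = 1.8348
  s(X_2) = √(7.4667) = 2.7325
  s(X_3) = √(1.3667) = 1.169

Step 3 — r_{ij} = s_{ij} / (s_i · s_j):
  r[X_1,X_1] = 1 (diagonal).
  r[X_1,X_2] = -1.1333 / (1.8348 · 2.7325) = -1.1333 / 5.0138 = -0.226
  r[X_1,X_3] = 0.2333 / (1.8348 · 1.169) = 0.2333 / 2.145 = 0.1088
  r[X_2,X_2] = 1 (diagonal).
  r[X_2,X_3] = 2.5333 / (2.7325 · 1.169) = 2.5333 / 3.1944 = 0.793
  r[X_3,X_3] = 1 (diagonal).

R is symmetric with unit diagonal. Assembling:

R = [[1, -0.226, 0.1088],
 [-0.226, 1, 0.793],
 [0.1088, 0.793, 1]]


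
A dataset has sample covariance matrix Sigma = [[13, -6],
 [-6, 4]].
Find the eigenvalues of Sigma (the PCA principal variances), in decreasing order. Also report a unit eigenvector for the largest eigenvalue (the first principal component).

Step 1 — characteristic polynomial of 2×2 Sigma:
  det(Sigma - λI) = λ² - trace · λ + det = 0.
  trace = 13 + 4 = 17, det = 13·4 - (-6)² = 16.
Step 2 — discriminant:
  Δ = trace² - 4·det = 289 - 64 = 225.
Step 3 — eigenvalues:
  λ = (trace ± √Δ)/2 = (17 ± 15)/2,
  λ_1 = 16,  λ_2 = 1.

Step 4 — unit eigenvector for λ_1: solve (Sigma - λ_1 I)v = 0. First row:
  (13 - 16)·v_x + (-6)·v_y = 0, i.e. (-3)·v_x + (-6)·v_y = 0,
  so v ∝ (b, λ_1 - a) = (-6, 3); multiply by -1 so the first entry is positive: u = (6, -3).
  ||u|| = √((6)² + (-3)²) = √(45) ≈ 6.7082,
  v_1 = u/||u|| ≈ (0.8944, -0.4472) (||v_1|| = 1).

λ_1 = 16,  λ_2 = 1;  v_1 ≈ (0.8944, -0.4472)


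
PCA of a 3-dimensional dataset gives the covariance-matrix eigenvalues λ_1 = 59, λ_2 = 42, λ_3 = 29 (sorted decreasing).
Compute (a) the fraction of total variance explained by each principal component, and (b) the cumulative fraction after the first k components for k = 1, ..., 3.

Step 1 — total variance = trace(Sigma) = Σ λ_i = 59 + 42 + 29 = 130.

Step 2 — fraction explained by component i = λ_i / Σ λ:
  PC1: 59/130 = 0.4538
  PC2: 42/130 = 0.3231
  PC3: 29/130 = 0.2231

Step 3 — cumulative fraction after k components = (λ_1 + ... + λ_k) / Σ λ:
  k = 1: 59/130 = 0.4538
  k = 2: (59 + 42)/130 = 101/130 = 0.7769
  k = 3: (59 + 42 + 29)/130 = 130/130 = 1

Summary (fraction, with percent):

explained: PC1 0.4538 (45.38%), PC2 0.3231 (32.31%), PC3 0.2231 (22.31%);  cumulative: 0.4538, 0.7769, 1


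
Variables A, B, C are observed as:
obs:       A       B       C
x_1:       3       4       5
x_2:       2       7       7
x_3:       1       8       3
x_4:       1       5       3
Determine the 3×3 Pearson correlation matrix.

Step 1 — column means:
  mean(A) = (3 + 2 + 1 + 1) / 4 = 7/4 = 1.75
  mean(B) = (4 + 7 + 8 + 5) / 4 = 24/4 = 6
  mean(C) = (5 + 7 + 3 + 3) / 4 = 18/4 = 4.5

Step 2 — sample variances and covariances s[i,j] = (1/(n-1)) · Σ_k (x_{k,i} - mean_i) · (x_{k,j} - mean_j), with n-1 = 3:
  s[A,A] = ((1.25)·(1.25) + (0.25)·(0.25) + (-0.75)·(-0.75) + (-0.75)·(-0.75)) / 3 = 2.75/3 = 0.9167
  s[A,B] = ((1.25)·(-2) + (0.25)·(1) + (-0.75)·(2) + (-0.75)·(-1)) / 3 = -3/3 = -1
  s[A,C] = ((1.25)·(0.5) + (0.25)·(2.5) + (-0.75)·(-1.5) + (-0.75)·(-1.5)) / 3 = 3.5/3 = 1.1667
  s[B,B] = ((-2)·(-2) + (1)·(1) + (2)·(2) + (-1)·(-1)) / 3 = 10/3 = 3.3333
  s[B,C] = ((-2)·(0.5) + (1)·(2.5) + (2)·(-1.5) + (-1)·(-1.5)) / 3 = 0/3 = 0
  s[C,C] = ((0.5)·(0.5) + (2.5)·(2.5) + (-1.5)·(-1.5) + (-1.5)·(-1.5)) / 3 = 11/3 = 3.6667
  Sample standard deviations s_i = √(s[i,i]):
  s(A) = √(0.9167) = 0.9574
  s(B) = √(3.3333) = 1.8257
  s(C) = √(3.6667) = 1.9149

Step 3 — r_{ij} = s_{ij} / (s_i · s_j):
  r[A,A] = 1 (diagonal).
  r[A,B] = -1 / (0.9574 · 1.8257) = -1 / 1.748 = -0.5721
  r[A,C] = 1.1667 / (0.9574 · 1.9149) = 1.1667 / 1.8333 = 0.6364
  r[B,B] = 1 (diagonal).
  r[B,C] = 0 / (1.8257 · 1.9149) = 0 / 3.496 = 0
  r[C,C] = 1 (diagonal).

R is symmetric with unit diagonal. Assembling:

R = [[1, -0.5721, 0.6364],
 [-0.5721, 1, 0],
 [0.6364, 0, 1]]


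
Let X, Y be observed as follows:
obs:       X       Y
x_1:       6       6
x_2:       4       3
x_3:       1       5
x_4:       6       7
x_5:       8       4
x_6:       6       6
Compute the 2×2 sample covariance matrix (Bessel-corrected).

Step 1 — column means:
  mean(X) = (6 + 4 + 1 + 6 + 8 + 6) / 6 = 31/6 = 5.1667
  mean(Y) = (6 + 3 + 5 + 7 + 4 + 6) / 6 = 31/6 = 5.1667

Step 2 — sample covariance S[i,j] = (1/(n-1)) · Σ_k (x_{k,i} - mean_i) · (x_{k,j} - mean_j), with n-1 = 5.
  S[X,X] = ((0.8333)·(0.8333) + (-1.1667)·(-1.1667) + (-4.1667)·(-4.1667) + (0.8333)·(0.8333) + (2.8333)·(2.8333) + (0.8333)·(0.8333)) / 5 = 28.8333/5 = 5.7667
  S[X,Y] = ((0.8333)·(0.8333) + (-1.1667)·(-2.1667) + (-4.1667)·(-0.1667) + (0.8333)·(1.8333) + (2.8333)·(-1.1667) + (0.8333)·(0.8333)) / 5 = 2.8333/5 = 0.5667
  S[Y,Y] = ((0.8333)·(0.8333) + (-2.1667)·(-2.1667) + (-0.1667)·(-0.1667) + (1.8333)·(1.8333) + (-1.1667)·(-1.1667) + (0.8333)·(0.8333)) / 5 = 10.8333/5 = 2.1667

S is symmetric (S[j,i] = S[i,j]). Assembling:

S = [[5.7667, 0.5667],
 [0.5667, 2.1667]]


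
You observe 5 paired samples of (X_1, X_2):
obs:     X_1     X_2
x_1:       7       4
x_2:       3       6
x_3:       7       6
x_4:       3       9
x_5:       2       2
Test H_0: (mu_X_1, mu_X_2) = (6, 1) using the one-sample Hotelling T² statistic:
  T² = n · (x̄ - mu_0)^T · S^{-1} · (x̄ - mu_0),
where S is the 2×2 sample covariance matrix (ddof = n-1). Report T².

Step 1 — sample mean vector:
  mean(X_1) = (7 + 3 + 7 + 3 + 2) / 5 = 22/5 = 4.4
  mean(X_2) = (4 + 6 + 6 + 9 + 2) / 5 = 27/5 = 5.4
  x̄ = (4.4, 5.4),  deviation x̄ - mu_0 = (4.4, 5.4) - (6, 1) = (-1.6, 4.4).

Step 2 — sample covariance matrix, S[i,j] = (1/(n-1)) · Σ_k (x_{k,i} - mean_i) · (x_{k,j} - mean_j), divisor n-1 = 4:
  S[X_1,X_1] = ((2.6)·(2.6) + (-1.4)·(-1.4) + (2.6)·(2.6) + (-1.4)·(-1.4) + (-2.4)·(-2.4)) / 4 = 23.2/4 = 5.8
  S[X_1,X_2] = ((2.6)·(-1.4) + (-1.4)·(0.6) + (2.6)·(0.6) + (-1.4)·(3.6) + (-2.4)·(-3.4)) / 4 = 0.2/4 = 0.05
  S[X_2,X_2] = ((-1.4)·(-1.4) + (0.6)·(0.6) + (0.6)·(0.6) + (3.6)·(3.6) + (-3.4)·(-3.4)) / 4 = 27.2/4 = 6.8
  S = [[5.8, 0.05],
 [0.05, 6.8]].

Step 3 — invert S. det(S) = 5.8·6.8 - (0.05)² = 39.4375.
  S^{-1} = (1/det) · [[d, -b], [-b, a]] = [[0.1724, -0.0013],
 [-0.0013, 0.1471]].

Step 4 — quadratic form (x̄ - mu_0)^T · S^{-1} · (x̄ - mu_0):
  S^{-1} · (x̄ - mu_0) = (-0.2815, 0.6491),
  (x̄ - mu_0)^T · [...] = (-1.6)·(-0.2815) + (4.4)·(0.6491) = 3.3065.

Step 5 — scale by n: T² = 5 · 3.3065 = 16.5325.

T² ≈ 16.5325


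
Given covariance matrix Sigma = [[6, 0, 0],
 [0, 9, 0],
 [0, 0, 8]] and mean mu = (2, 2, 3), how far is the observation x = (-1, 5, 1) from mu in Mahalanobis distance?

Step 1 — centre the observation: (x - mu) = (-3, 3, -2).

Step 2 — invert Sigma (cofactor / det for 3×3, or solve directly):
  Sigma^{-1} = [[0.1667, 0, 0],
 [0, 0.1111, 0],
 [0, 0, 0.125]].

Step 3 — form the quadratic (x - mu)^T · Sigma^{-1} · (x - mu):
  Sigma^{-1} · (x - mu) = (-0.5, 0.3333, -0.25).
  (x - mu)^T · [Sigma^{-1} · (x - mu)] = (-3)·(-0.5) + (3)·(0.3333) + (-2)·(-0.25) = 3.

Step 4 — take square root: d = √(3) ≈ 1.7321.

d(x, mu) = √(3) ≈ 1.7321


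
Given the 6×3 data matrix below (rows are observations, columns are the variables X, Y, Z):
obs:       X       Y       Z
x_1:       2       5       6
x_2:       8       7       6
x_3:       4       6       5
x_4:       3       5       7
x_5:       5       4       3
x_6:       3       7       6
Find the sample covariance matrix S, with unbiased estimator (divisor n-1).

Step 1 — column means:
  mean(X) = (2 + 8 + 4 + 3 + 5 + 3) / 6 = 25/6 = 4.1667
  mean(Y) = (5 + 7 + 6 + 5 + 4 + 7) / 6 = 34/6 = 5.6667
  mean(Z) = (6 + 6 + 5 + 7 + 3 + 6) / 6 = 33/6 = 5.5

Step 2 — sample covariance S[i,j] = (1/(n-1)) · Σ_k (x_{k,i} - mean_i) · (x_{k,j} - mean_j), with n-1 = 5.
  S[X,X] = ((-2.1667)·(-2.1667) + (3.8333)·(3.8333) + (-0.1667)·(-0.1667) + (-1.1667)·(-1.1667) + (0.8333)·(0.8333) + (-1.1667)·(-1.1667)) / 5 = 22.8333/5 = 4.5667
  S[X,Y] = ((-2.1667)·(-0.6667) + (3.8333)·(1.3333) + (-0.1667)·(0.3333) + (-1.1667)·(-0.6667) + (0.8333)·(-1.6667) + (-1.1667)·(1.3333)) / 5 = 4.3333/5 = 0.8667
  S[X,Z] = ((-2.1667)·(0.5) + (3.8333)·(0.5) + (-0.1667)·(-0.5) + (-1.1667)·(1.5) + (0.8333)·(-2.5) + (-1.1667)·(0.5)) / 5 = -3.5/5 = -0.7
  S[Y,Y] = ((-0.6667)·(-0.6667) + (1.3333)·(1.3333) + (0.3333)·(0.3333) + (-0.6667)·(-0.6667) + (-1.6667)·(-1.6667) + (1.3333)·(1.3333)) / 5 = 7.3333/5 = 1.4667
  S[Y,Z] = ((-0.6667)·(0.5) + (1.3333)·(0.5) + (0.3333)·(-0.5) + (-0.6667)·(1.5) + (-1.6667)·(-2.5) + (1.3333)·(0.5)) / 5 = 4/5 = 0.8
  S[Z,Z] = ((0.5)·(0.5) + (0.5)·(0.5) + (-0.5)·(-0.5) + (1.5)·(1.5) + (-2.5)·(-2.5) + (0.5)·(0.5)) / 5 = 9.5/5 = 1.9

S is symmetric (S[j,i] = S[i,j]). Assembling:

S = [[4.5667, 0.8667, -0.7],
 [0.8667, 1.4667, 0.8],
 [-0.7, 0.8, 1.9]]


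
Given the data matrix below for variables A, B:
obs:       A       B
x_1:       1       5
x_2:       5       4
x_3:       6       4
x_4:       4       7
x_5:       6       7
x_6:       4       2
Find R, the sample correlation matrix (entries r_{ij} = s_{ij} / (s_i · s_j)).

Step 1 — column means:
  mean(A) = (1 + 5 + 6 + 4 + 6 + 4) / 6 = 26/6 = 4.3333
  mean(B) = (5 + 4 + 4 + 7 + 7 + 2) / 6 = 29/6 = 4.8333

Step 2 — sample variances and covariances s[i,j] = (1/(n-1)) · Σ_k (x_{k,i} - mean_i) · (x_{k,j} - mean_j), with n-1 = 5:
  s[A,A] = ((-3.3333)·(-3.3333) + (0.6667)·(0.6667) + (1.6667)·(1.6667) + (-0.3333)·(-0.3333) + (1.6667)·(1.6667) + (-0.3333)·(-0.3333)) / 5 = 17.3333/5 = 3.4667
  s[A,B] = ((-3.3333)·(0.1667) + (0.6667)·(-0.8333) + (1.6667)·(-0.8333) + (-0.3333)·(2.1667) + (1.6667)·(2.1667) + (-0.3333)·(-2.8333)) / 5 = 1.3333/5 = 0.2667
  s[B,B] = ((0.1667)·(0.1667) + (-0.8333)·(-0.8333) + (-0.8333)·(-0.8333) + (2.1667)·(2.1667) + (2.1667)·(2.1667) + (-2.8333)·(-2.8333)) / 5 = 18.8333/5 = 3.7667
  Sample standard deviations s_i = √(s[i,i]):
  s(A) = √(3.4667) = 1.8619
  s(B) = √(3.7667) = 1.9408

Step 3 — r_{ij} = s_{ij} / (s_i · s_j):
  r[A,A] = 1 (diagonal).
  r[A,B] = 0.2667 / (1.8619 · 1.9408) = 0.2667 / 3.6136 = 0.0738
  r[B,B] = 1 (diagonal).

R is symmetric with unit diagonal. Assembling:

R = [[1, 0.0738],
 [0.0738, 1]]


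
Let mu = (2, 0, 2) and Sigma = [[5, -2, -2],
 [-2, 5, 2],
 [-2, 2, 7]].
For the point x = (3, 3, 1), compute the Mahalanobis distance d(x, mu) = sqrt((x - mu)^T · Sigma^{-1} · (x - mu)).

Step 1 — centre the observation: (x - mu) = (1, 3, -1).

Step 2 — invert Sigma (cofactor / det for 3×3, or solve directly):
  Sigma^{-1} = [[0.252, 0.0813, 0.0488],
 [0.0813, 0.252, -0.0488],
 [0.0488, -0.0488, 0.1707]].

Step 3 — form the quadratic (x - mu)^T · Sigma^{-1} · (x - mu):
  Sigma^{-1} · (x - mu) = (0.4472, 0.8862, -0.2683).
  (x - mu)^T · [Sigma^{-1} · (x - mu)] = (1)·(0.4472) + (3)·(0.8862) + (-1)·(-0.2683) = 3.374.

Step 4 — take square root: d = √(3.374) ≈ 1.8368.

d(x, mu) = √(3.374) ≈ 1.8368


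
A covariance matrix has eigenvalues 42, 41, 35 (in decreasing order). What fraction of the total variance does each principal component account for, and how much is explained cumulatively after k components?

Step 1 — total variance = trace(Sigma) = Σ λ_i = 42 + 41 + 35 = 118.

Step 2 — fraction explained by component i = λ_i / Σ λ:
  PC1: 42/118 = 0.3559
  PC2: 41/118 = 0.3475
  PC3: 35/118 = 0.2966

Step 3 — cumulative fraction after k components = (λ_1 + ... + λ_k) / Σ λ:
  k = 1: 42/118 = 0.3559
  k = 2: (42 + 41)/118 = 83/118 = 0.7034
  k = 3: (42 + 41 + 35)/118 = 118/118 = 1

Summary (fraction, with percent):

explained: PC1 0.3559 (35.59%), PC2 0.3475 (34.75%), PC3 0.2966 (29.66%);  cumulative: 0.3559, 0.7034, 1


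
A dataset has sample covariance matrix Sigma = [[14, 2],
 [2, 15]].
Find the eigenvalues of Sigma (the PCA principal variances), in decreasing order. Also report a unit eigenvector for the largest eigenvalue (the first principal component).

Step 1 — characteristic polynomial of 2×2 Sigma:
  det(Sigma - λI) = λ² - trace · λ + det = 0.
  trace = 14 + 15 = 29, det = 14·15 - (2)² = 206.
Step 2 — discriminant:
  Δ = trace² - 4·det = 841 - 824 = 17.
Step 3 — eigenvalues:
  λ = (trace ± √Δ)/2 = (29 ± 4.1231)/2,
  λ_1 = 16.5616,  λ_2 = 12.4384.

Step 4 — unit eigenvector for λ_1: solve (Sigma - λ_1 I)v = 0. First row:
  (14 - 16.5616)·v_x + (2)·v_y = 0, i.e. (-2.5616)·v_x + (2)·v_y = 0,
  so v ∝ (b, λ_1 - a) = (2, 2.5616) = u.
  ||u|| = √((2)² + (2.5616)²) = √(10.5616) ≈ 3.2499,
  v_1 = u/||u|| ≈ (0.6154, 0.7882) (||v_1|| = 1).

λ_1 = 16.5616,  λ_2 = 12.4384;  v_1 ≈ (0.6154, 0.7882)


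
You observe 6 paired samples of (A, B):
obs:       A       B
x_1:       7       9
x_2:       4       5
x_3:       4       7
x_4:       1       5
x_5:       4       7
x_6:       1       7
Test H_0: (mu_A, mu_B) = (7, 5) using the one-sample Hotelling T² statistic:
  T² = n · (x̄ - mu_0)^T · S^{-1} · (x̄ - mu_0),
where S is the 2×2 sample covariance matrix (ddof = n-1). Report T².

Step 1 — sample mean vector:
  mean(A) = (7 + 4 + 4 + 1 + 4 + 1) / 6 = 21/6 = 3.5
  mean(B) = (9 + 5 + 7 + 5 + 7 + 7) / 6 = 40/6 = 6.6667
  x̄ = (3.5, 6.6667),  deviation x̄ - mu_0 = (3.5, 6.6667) - (7, 5) = (-3.5, 1.6667).

Step 2 — sample covariance matrix, S[i,j] = (1/(n-1)) · Σ_k (x_{k,i} - mean_i) · (x_{k,j} - mean_j), divisor n-1 = 5:
  S[A,A] = ((3.5)·(3.5) + (0.5)·(0.5) + (0.5)·(0.5) + (-2.5)·(-2.5) + (0.5)·(0.5) + (-2.5)·(-2.5)) / 5 = 25.5/5 = 5.1
  S[A,B] = ((3.5)·(2.3333) + (0.5)·(-1.6667) + (0.5)·(0.3333) + (-2.5)·(-1.6667) + (0.5)·(0.3333) + (-2.5)·(0.3333)) / 5 = 11/5 = 2.2
  S[B,B] = ((2.3333)·(2.3333) + (-1.6667)·(-1.6667) + (0.3333)·(0.3333) + (-1.6667)·(-1.6667) + (0.3333)·(0.3333) + (0.3333)·(0.3333)) / 5 = 11.3333/5 = 2.2667
  S = [[5.1, 2.2],
 [2.2, 2.2667]].

Step 3 — invert S. det(S) = 5.1·2.2667 - (2.2)² = 6.72.
  S^{-1} = (1/det) · [[d, -b], [-b, a]] = [[0.3373, -0.3274],
 [-0.3274, 0.7589]].

Step 4 — quadratic form (x̄ - mu_0)^T · S^{-1} · (x̄ - mu_0):
  S^{-1} · (x̄ - mu_0) = (-1.7262, 2.4107),
  (x̄ - mu_0)^T · [...] = (-3.5)·(-1.7262) + (1.6667)·(2.4107) = 10.0595.

Step 5 — scale by n: T² = 6 · 10.0595 = 60.3571.

T² ≈ 60.3571


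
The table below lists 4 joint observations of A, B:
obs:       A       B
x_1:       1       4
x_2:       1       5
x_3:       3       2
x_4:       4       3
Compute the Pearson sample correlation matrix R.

Step 1 — column means:
  mean(A) = (1 + 1 + 3 + 4) / 4 = 9/4 = 2.25
  mean(B) = (4 + 5 + 2 + 3) / 4 = 14/4 = 3.5

Step 2 — sample variances and covariances s[i,j] = (1/(n-1)) · Σ_k (x_{k,i} - mean_i) · (x_{k,j} - mean_j), with n-1 = 3:
  s[A,A] = ((-1.25)·(-1.25) + (-1.25)·(-1.25) + (0.75)·(0.75) + (1.75)·(1.75)) / 3 = 6.75/3 = 2.25
  s[A,B] = ((-1.25)·(0.5) + (-1.25)·(1.5) + (0.75)·(-1.5) + (1.75)·(-0.5)) / 3 = -4.5/3 = -1.5
  s[B,B] = ((0.5)·(0.5) + (1.5)·(1.5) + (-1.5)·(-1.5) + (-0.5)·(-0.5)) / 3 = 5/3 = 1.6667
  Sample standard deviations s_i = √(s[i,i]):
  s(A) = √(2.25) = 1.5
  s(B) = √(1.6667) = 1.291

Step 3 — r_{ij} = s_{ij} / (s_i · s_j):
  r[A,A] = 1 (diagonal).
  r[A,B] = -1.5 / (1.5 · 1.291) = -1.5 / 1.9365 = -0.7746
  r[B,B] = 1 (diagonal).

R is symmetric with unit diagonal. Assembling:

R = [[1, -0.7746],
 [-0.7746, 1]]
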